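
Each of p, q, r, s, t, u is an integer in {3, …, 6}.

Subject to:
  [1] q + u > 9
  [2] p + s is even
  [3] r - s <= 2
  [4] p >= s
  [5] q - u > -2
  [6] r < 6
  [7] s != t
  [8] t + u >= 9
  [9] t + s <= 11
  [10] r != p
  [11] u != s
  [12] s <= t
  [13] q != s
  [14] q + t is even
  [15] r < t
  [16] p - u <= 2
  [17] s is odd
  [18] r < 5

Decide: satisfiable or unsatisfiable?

Take p = 5, q = 5, r = 4, s = 3, t = 5, u = 6. Then constraint 1: q + u = 11; constraint 3: r - s = 1, and every other listed constraint is also met.

Satisfiable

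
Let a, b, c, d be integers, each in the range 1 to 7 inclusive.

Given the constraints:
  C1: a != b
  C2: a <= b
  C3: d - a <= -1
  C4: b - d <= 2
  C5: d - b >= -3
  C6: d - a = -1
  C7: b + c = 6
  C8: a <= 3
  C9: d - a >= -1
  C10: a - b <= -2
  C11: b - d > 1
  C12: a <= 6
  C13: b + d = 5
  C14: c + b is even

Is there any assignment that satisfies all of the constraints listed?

Constraints 3, 4, and 10 give d − b ≥ -2, b − a ≥ 2, a − d ≥ 1.
Adding all 3 inequalities: the left sides telescope to 0, and the right sides sum to (-2) + 2 + 1 = 1. So 0 ≥ 1, which is false.

Unsatisfiable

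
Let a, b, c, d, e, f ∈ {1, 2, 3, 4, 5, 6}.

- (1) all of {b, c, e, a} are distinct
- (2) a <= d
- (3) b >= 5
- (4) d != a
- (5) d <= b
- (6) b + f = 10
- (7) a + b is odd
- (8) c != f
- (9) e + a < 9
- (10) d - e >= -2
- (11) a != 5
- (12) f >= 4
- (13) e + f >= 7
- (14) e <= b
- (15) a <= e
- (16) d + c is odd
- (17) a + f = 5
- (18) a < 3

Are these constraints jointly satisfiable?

Satisfiable

Try a = 1, b = 6, c = 2, d = 5, e = 5, f = 4.
Check constraint 6: b + f = 10; constraint 9: e + a = 6. The remaining constraints are straightforward to verify.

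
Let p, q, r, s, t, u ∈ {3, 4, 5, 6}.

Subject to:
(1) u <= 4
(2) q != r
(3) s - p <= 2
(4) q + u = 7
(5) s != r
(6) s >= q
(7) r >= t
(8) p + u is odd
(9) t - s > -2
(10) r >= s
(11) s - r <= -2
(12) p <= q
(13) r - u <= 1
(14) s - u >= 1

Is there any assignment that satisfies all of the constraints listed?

Constraints 11, 13, and 14 give u − r ≥ -1, r − s ≥ 2, s − u ≥ 1.
Adding all 3 inequalities: the left sides telescope to 0, and the right sides sum to (-1) + 2 + 1 = 2. So 0 ≥ 2, which is false.

Unsatisfiable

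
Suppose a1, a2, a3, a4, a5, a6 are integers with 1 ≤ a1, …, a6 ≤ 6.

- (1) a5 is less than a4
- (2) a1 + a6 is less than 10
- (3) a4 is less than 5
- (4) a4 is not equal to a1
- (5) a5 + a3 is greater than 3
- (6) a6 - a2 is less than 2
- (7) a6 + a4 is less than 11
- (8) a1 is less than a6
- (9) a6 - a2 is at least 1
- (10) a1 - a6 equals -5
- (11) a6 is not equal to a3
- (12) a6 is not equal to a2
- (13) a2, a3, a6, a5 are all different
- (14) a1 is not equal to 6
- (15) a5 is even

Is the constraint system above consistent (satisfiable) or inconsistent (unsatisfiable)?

Satisfiable

Setting (a1, a2, a3, a4, a5, a6) = (1, 5, 3, 4, 2, 6) satisfies everything: constraint 2: a1 + a6 = 7; constraint 5: a5 + a3 = 5; constraint 6: a6 - a2 = 1, and the others follow.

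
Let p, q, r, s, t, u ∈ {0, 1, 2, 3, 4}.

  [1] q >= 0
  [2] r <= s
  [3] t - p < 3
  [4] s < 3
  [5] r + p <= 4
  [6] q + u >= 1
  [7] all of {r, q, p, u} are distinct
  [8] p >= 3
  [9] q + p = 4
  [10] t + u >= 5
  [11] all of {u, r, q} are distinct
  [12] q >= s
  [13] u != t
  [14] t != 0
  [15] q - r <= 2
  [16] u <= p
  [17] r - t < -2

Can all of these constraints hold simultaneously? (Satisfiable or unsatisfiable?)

Satisfiable

Try p = 3, q = 1, r = 0, s = 1, t = 4, u = 2.
Check constraint 3: t - p = 1; constraint 5: r + p = 3; constraint 6: q + u = 3. The remaining constraints are straightforward to verify.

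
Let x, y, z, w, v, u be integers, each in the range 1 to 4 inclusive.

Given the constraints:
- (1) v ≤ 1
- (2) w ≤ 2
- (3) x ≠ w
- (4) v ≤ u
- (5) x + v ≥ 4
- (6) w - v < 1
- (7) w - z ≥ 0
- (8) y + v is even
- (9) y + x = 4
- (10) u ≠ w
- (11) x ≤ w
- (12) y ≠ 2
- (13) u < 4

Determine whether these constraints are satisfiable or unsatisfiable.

From constraints 2 and 11: x ≤ w ≤ 2. From constraint 1: v ≤ 1. Hence x + v ≤ 3. But constraint 5 requires x + v ≥ 4, and 4 > 3. Contradiction.

Unsatisfiable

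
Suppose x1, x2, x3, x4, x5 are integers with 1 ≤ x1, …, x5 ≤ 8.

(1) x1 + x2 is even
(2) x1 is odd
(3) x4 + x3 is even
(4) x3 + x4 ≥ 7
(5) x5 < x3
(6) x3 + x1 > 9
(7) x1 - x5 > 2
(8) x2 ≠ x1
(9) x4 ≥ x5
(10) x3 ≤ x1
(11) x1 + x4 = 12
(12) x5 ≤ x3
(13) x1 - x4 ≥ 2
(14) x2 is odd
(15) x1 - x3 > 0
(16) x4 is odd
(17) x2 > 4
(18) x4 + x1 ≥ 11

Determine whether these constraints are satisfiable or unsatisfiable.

Setting (x1, x2, x3, x4, x5) = (7, 5, 5, 5, 2) satisfies everything: constraint 4: x3 + x4 = 10; constraint 6: x3 + x1 = 12, and the others follow.

Satisfiable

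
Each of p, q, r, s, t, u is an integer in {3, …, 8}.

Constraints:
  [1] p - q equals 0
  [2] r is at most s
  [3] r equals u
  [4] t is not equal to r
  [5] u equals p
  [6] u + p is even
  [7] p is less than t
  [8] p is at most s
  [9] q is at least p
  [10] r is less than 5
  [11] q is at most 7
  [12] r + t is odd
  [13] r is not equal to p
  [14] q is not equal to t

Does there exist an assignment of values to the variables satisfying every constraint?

Unsatisfiable

From constraints 3 and 5, r = u = p, so r = p. But constraint 13 says r ≠ p. Contradiction.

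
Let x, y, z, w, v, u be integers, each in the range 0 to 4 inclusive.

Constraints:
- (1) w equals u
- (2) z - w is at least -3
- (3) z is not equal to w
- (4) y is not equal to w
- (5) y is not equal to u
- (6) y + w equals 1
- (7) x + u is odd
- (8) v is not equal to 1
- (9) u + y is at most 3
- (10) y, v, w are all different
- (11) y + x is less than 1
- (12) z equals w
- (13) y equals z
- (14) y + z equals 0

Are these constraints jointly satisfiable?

From constraints 1, 12, and 13, y = z = w = u, so y = u. But constraint 5 says y ≠ u. Contradiction.

Unsatisfiable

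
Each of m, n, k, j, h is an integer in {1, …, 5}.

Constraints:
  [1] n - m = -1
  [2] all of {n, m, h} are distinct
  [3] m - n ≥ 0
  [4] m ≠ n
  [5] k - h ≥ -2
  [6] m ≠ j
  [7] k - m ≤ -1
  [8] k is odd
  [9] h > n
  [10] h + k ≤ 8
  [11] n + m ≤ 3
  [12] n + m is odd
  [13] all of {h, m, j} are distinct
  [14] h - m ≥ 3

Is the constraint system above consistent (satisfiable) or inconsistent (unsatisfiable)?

Unsatisfiable

Constraints 5, 7, and 14 give h − m ≥ 3, m − k ≥ 1, k − h ≥ -2.
Adding all 3 inequalities: the left sides telescope to 0, and the right sides sum to 3 + 1 + (-2) = 2. So 0 ≥ 2, which is false.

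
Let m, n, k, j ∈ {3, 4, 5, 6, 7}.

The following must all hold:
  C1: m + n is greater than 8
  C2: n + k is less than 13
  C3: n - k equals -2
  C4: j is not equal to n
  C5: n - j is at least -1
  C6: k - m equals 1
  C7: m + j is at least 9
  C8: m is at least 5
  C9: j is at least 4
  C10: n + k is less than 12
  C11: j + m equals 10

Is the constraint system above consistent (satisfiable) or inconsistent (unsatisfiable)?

Satisfiable

Take m = 5, n = 4, k = 6, j = 5. Then constraint 1: m + n = 9; constraint 2: n + k = 10, and every other listed constraint is also met.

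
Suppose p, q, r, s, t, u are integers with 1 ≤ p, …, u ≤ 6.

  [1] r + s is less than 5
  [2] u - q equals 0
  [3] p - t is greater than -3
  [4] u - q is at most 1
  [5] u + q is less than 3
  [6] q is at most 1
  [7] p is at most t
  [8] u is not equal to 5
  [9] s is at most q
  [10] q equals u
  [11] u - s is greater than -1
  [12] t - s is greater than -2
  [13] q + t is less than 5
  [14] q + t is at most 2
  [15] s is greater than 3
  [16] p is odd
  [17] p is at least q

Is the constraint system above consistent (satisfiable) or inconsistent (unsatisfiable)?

From constraint 15: s ≥ 4. From constraints 6 and 9: s ≤ q and q ≤ 1, so s ≤ 1. But 1 < 4, so no value of s works.

Unsatisfiable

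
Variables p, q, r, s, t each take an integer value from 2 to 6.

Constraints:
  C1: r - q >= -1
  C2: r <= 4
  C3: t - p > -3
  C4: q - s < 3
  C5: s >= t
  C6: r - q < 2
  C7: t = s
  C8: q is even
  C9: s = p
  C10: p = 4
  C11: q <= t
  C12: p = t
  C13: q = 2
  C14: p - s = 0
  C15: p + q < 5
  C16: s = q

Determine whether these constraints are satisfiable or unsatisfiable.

Constraint 10 fixes p = 4 and constraint 13 fixes q = 2. Constraints 7, 12, and 16 give p = t = s = q, so p = q. But 4 ≠ 2 — contradiction.

Unsatisfiable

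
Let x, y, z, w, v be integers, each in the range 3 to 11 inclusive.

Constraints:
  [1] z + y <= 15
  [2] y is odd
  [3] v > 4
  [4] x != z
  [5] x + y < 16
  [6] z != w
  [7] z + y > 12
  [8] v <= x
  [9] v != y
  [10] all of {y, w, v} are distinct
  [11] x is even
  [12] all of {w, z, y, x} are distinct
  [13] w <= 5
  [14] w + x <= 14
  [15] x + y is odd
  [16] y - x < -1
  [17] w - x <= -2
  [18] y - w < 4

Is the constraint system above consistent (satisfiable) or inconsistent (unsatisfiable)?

The assignment x = 8, y = 5, z = 9, w = 4, v = 8 works:
  constraint 1 holds since z + y = 14.
  constraint 5 holds since x + y = 13.
The rest check out directly.

Satisfiable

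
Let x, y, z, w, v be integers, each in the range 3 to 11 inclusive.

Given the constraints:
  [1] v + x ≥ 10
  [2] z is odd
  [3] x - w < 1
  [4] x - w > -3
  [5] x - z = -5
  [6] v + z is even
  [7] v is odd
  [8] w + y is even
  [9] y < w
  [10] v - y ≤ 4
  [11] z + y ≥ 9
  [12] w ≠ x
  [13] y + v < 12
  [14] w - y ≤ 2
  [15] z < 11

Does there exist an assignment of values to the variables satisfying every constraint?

Satisfiable

Take x = 4, y = 3, z = 9, w = 5, v = 7. Then constraint 1: v + x = 11; constraint 3: x - w = -1; constraint 4: x - w = -1, and every other listed constraint is also met.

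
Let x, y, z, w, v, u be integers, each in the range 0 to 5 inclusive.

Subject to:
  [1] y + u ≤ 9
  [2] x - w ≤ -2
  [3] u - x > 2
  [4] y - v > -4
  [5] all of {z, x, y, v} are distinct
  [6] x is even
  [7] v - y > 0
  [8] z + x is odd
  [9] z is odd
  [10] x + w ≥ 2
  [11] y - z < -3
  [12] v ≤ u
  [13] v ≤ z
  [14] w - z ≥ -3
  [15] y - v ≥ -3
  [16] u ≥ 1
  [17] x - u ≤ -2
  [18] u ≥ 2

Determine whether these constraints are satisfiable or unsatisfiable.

Satisfiable

Setting (x, y, z, w, v, u) = (0, 1, 5, 4, 2, 5) satisfies everything: constraint 1: y + u = 6; constraint 2: x - w = -4; constraint 3: u - x = 5, and the others follow.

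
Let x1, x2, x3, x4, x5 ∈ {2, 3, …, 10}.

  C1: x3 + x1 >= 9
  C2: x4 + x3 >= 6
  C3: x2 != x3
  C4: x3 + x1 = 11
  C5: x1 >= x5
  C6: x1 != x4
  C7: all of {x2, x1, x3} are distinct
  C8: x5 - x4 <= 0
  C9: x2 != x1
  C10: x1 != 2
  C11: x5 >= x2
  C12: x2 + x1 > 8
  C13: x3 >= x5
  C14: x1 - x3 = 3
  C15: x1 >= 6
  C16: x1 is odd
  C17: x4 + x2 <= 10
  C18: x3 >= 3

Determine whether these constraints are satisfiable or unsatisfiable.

Satisfiable

Take x1 = 7, x2 = 3, x3 = 4, x4 = 5, x5 = 4. Then constraint 1: x3 + x1 = 11; constraint 2: x4 + x3 = 9; constraint 4: x3 + x1 = 11, and every other listed constraint is also met.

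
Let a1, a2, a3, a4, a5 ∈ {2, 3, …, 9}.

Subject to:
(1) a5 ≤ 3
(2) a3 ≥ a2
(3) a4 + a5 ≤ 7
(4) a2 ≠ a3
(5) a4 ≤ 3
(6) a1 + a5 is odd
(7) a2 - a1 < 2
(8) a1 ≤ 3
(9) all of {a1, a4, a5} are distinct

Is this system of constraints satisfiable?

Constraints 1, 5, and 8 confine each of a1, a4, a5 to the 2 values {2, 3} (the domain already gives each ≥ 2).
Constraint 9 requires all 3 of them to be distinct, but only 2 values are available — impossible by the pigeonhole principle.

Unsatisfiable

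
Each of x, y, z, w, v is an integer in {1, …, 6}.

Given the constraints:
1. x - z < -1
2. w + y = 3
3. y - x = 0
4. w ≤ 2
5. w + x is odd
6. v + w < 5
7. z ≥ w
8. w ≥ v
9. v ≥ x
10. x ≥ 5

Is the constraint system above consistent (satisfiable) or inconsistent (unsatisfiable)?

Unsatisfiable

From constraints 9 and 10: v ≥ x and x ≥ 5, so v ≥ 5. From constraints 4 and 8: v ≤ w and w ≤ 2, so v ≤ 2. But 2 < 5, so no value of v works.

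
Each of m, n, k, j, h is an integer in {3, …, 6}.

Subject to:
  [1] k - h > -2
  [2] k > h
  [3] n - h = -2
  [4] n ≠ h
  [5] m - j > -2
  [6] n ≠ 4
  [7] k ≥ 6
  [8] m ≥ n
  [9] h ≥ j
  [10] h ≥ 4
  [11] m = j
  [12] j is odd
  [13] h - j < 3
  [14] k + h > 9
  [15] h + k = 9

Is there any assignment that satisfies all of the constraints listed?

Unsatisfiable

From constraint 10: h ≥ 4. From constraint 7: k ≥ 6. Hence h + k ≥ 10. But constraint 15 requires h + k = 9, and 9 < 10. Contradiction.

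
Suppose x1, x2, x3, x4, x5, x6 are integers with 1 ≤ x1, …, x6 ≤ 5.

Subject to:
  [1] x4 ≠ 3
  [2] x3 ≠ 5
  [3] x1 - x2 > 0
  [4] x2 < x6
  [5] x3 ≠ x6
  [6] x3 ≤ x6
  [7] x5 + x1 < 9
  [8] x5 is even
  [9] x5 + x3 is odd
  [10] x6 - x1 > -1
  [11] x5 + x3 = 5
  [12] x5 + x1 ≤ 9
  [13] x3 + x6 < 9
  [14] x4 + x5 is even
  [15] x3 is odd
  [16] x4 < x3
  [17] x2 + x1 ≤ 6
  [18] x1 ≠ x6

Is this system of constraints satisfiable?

Satisfiable

Try x1 = 4, x2 = 1, x3 = 3, x4 = 2, x5 = 2, x6 = 5.
Check constraint 3: x1 - x2 = 3; constraint 7: x5 + x1 = 6; constraint 10: x6 - x1 = 1. The remaining constraints are straightforward to verify.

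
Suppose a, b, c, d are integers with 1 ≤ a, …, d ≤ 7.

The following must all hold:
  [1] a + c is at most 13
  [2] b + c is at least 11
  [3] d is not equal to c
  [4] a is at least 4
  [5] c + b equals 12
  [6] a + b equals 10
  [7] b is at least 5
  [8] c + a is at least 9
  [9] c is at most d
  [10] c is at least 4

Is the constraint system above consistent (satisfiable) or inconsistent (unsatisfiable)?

The assignment a = 4, b = 6, c = 6, d = 7 works:
  constraint 1 holds since a + c = 10.
  constraint 2 holds since b + c = 12.
  constraint 5 holds since c + b = 12.
The rest check out directly.

Satisfiable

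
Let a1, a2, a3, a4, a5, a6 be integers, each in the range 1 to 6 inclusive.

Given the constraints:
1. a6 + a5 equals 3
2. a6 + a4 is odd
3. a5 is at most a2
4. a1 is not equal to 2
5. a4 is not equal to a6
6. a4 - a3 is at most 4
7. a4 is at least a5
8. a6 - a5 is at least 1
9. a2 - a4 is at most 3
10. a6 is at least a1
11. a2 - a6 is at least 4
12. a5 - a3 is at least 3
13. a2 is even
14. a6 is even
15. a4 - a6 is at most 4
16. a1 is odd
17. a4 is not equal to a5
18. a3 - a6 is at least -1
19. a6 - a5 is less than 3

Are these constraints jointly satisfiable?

Constraints 6, 8, 9, 11, and 12 give a5 − a3 ≥ 3, a3 − a4 ≥ -4, a4 − a2 ≥ -3, a2 − a6 ≥ 4, a6 − a5 ≥ 1.
Adding all 5 inequalities: the left sides telescope to 0, and the right sides sum to 3 + (-4) + (-3) + 4 + 1 = 1. So 0 ≥ 1, which is false.

Unsatisfiable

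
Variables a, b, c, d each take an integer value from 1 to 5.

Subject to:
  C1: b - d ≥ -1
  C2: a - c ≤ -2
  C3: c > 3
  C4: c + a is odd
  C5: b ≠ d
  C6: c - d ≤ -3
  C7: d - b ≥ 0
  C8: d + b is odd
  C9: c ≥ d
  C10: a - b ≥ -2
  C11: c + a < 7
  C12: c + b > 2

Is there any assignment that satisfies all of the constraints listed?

Constraints 1, 2, 6, and 10 give a − b ≥ -2, b − d ≥ -1, d − c ≥ 3, c − a ≥ 2.
Adding all 4 inequalities: the left sides telescope to 0, and the right sides sum to (-2) + (-1) + 3 + 2 = 2. So 0 ≥ 2, which is false.

Unsatisfiable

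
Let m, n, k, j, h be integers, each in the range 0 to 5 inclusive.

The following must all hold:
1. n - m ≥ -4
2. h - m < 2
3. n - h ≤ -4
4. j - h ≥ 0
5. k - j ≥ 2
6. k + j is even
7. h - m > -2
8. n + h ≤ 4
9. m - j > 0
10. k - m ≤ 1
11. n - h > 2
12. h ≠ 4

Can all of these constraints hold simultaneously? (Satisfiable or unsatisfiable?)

Constraints 1, 3, 4, 5, and 10 give h − n ≥ 4, n − m ≥ -4, m − k ≥ -1, k − j ≥ 2, j − h ≥ 0.
Adding all 5 inequalities: the left sides telescope to 0, and the right sides sum to 4 + (-4) + (-1) + 2 + 0 = 1. So 0 ≥ 1, which is false.

Unsatisfiable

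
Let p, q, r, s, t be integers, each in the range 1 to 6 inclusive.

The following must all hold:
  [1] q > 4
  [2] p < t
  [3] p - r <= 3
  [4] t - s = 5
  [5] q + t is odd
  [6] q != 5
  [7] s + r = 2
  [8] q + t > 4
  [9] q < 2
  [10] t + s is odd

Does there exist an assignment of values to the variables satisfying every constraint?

From constraint 1: q ≥ 5. From constraint 9: q ≤ 1. But 1 < 5, so no value of q works.

Unsatisfiable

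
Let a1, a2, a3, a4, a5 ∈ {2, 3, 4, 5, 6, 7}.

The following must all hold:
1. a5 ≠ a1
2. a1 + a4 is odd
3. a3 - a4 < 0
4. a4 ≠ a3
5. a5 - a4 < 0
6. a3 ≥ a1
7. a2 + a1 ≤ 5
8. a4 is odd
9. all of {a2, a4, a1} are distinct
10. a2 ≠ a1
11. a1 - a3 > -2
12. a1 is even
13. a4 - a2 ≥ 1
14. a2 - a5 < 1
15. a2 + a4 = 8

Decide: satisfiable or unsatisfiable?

Satisfiable

Setting (a1, a2, a3, a4, a5) = (2, 3, 2, 5, 3) satisfies everything: constraint 3: a3 - a4 = -3; constraint 5: a5 - a4 = -2; constraint 7: a2 + a1 = 5, and the others follow.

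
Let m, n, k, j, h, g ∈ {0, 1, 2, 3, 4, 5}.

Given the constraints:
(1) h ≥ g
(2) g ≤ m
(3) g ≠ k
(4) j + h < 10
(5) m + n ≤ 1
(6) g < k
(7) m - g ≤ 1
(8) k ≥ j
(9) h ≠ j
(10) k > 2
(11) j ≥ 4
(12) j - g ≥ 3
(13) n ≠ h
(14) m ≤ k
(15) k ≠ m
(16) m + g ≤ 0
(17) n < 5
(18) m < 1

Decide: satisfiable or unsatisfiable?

One satisfying assignment is m = 0, n = 0, k = 5, j = 5, h = 3, g = 0.
For the less obvious constraints — constraint 4: j + h = 8; constraint 5: m + n = 0; constraint 7: m - g = 0 — and the others hold by inspection.

Satisfiable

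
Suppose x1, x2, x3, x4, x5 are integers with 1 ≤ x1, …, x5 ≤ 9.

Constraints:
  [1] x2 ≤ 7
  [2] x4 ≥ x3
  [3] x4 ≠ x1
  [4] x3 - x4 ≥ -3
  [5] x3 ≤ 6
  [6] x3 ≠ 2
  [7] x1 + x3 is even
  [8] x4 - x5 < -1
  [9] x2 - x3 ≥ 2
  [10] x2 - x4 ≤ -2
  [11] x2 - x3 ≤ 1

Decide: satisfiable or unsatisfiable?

Unsatisfiable

Constraints 4, 9, and 10 give x3 − x4 ≥ -3, x4 − x2 ≥ 2, x2 − x3 ≥ 2.
Adding all 3 inequalities: the left sides telescope to 0, and the right sides sum to (-3) + 2 + 2 = 1. So 0 ≥ 1, which is false.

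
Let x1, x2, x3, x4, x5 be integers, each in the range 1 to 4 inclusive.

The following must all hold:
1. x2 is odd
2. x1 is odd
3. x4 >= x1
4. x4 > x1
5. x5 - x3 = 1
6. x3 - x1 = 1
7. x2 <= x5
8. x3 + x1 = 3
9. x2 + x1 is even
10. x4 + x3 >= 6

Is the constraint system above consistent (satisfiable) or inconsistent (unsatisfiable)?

Satisfiable

Setting (x1, x2, x3, x4, x5) = (1, 1, 2, 4, 3) satisfies everything: constraint 5: x5 - x3 = 1; constraint 6: x3 - x1 = 1; constraint 8: x3 + x1 = 3, and the others follow.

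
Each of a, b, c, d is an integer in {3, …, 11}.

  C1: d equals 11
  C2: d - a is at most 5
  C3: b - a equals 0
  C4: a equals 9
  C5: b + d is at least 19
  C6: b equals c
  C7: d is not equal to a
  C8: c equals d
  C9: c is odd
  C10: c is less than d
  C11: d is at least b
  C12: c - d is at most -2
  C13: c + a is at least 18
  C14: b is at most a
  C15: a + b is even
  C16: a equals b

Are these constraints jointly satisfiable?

Constraint 4 fixes a = 9 and constraint 1 fixes d = 11. Constraints 6, 8, and 16 give a = b = c = d, so a = d. But 9 ≠ 11 — contradiction.

Unsatisfiable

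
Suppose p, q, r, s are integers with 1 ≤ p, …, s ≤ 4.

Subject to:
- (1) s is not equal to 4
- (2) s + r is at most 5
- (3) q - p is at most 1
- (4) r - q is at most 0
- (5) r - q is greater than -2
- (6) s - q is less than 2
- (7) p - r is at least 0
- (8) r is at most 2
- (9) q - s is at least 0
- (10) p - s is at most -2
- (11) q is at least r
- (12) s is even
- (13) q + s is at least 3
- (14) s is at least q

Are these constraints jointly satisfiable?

Constraints 3, 9, and 10 give s − p ≥ 2, p − q ≥ -1, q − s ≥ 0.
Adding all 3 inequalities: the left sides telescope to 0, and the right sides sum to 2 + (-1) + 0 = 1. So 0 ≥ 1, which is false.

Unsatisfiable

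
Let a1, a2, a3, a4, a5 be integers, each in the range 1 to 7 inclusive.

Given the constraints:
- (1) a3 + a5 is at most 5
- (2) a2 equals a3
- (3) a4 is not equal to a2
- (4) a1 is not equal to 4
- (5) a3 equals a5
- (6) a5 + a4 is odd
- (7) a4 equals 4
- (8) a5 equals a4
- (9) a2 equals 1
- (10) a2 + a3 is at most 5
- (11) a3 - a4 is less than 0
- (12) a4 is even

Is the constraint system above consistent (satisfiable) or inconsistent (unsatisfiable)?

Unsatisfiable

Constraint 9 fixes a2 = 1 and constraint 7 fixes a4 = 4. Constraints 2, 5, and 8 give a2 = a3 = a5 = a4, so a2 = a4. But 1 ≠ 4 — contradiction.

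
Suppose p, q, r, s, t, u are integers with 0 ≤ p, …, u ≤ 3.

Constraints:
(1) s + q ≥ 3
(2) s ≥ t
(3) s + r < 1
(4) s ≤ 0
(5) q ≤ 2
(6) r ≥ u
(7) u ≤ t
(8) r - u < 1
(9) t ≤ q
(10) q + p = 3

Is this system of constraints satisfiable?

Unsatisfiable

From constraint 4: s ≤ 0. From constraint 5: q ≤ 2. Hence s + q ≤ 2. But constraint 1 requires s + q ≥ 3, and 3 > 2. Contradiction.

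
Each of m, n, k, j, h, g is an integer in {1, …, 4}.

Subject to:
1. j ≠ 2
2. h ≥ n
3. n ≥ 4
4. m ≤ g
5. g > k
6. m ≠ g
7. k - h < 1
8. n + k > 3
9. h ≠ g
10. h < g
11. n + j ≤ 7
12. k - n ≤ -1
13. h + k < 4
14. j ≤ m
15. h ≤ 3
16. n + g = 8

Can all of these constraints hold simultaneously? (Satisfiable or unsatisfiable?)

Unsatisfiable

From constraint 3: n ≥ 4. From constraints 2 and 15: n ≤ h and h ≤ 3, so n ≤ 3. But 3 < 4, so no value of n works.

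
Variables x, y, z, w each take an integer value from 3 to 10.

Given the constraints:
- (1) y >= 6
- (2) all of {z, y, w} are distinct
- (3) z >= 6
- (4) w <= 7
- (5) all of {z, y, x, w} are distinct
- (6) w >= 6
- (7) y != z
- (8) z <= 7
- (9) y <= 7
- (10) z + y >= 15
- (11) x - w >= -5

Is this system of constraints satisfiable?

Unsatisfiable

Constraints 1, 3, 4, 6, 8, and 9 confine each of z, y, w to the 2 values {6, 7}.
Constraint 2 requires all 3 of them to be distinct, but only 2 values are available — impossible by the pigeonhole principle.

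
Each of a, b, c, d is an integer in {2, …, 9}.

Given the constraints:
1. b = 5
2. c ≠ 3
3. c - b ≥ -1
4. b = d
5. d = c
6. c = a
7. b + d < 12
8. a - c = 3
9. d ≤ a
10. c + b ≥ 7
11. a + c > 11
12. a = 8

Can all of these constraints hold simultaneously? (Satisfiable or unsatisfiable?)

Constraint 1 fixes b = 5 and constraint 12 fixes a = 8. Constraints 4, 5, and 6 give b = d = c = a, so b = a. But 5 ≠ 8 — contradiction.

Unsatisfiable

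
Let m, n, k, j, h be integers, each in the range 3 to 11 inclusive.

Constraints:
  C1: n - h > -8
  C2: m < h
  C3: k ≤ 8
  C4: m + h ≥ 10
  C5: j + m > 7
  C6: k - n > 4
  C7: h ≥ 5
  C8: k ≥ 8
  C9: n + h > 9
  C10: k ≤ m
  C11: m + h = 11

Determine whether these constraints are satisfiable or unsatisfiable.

Unsatisfiable

From constraints 8 and 10: m ≥ k ≥ 8. From constraint 7: h ≥ 5. Hence m + h ≥ 13. But constraint 11 requires m + h = 11, and 11 < 13. Contradiction.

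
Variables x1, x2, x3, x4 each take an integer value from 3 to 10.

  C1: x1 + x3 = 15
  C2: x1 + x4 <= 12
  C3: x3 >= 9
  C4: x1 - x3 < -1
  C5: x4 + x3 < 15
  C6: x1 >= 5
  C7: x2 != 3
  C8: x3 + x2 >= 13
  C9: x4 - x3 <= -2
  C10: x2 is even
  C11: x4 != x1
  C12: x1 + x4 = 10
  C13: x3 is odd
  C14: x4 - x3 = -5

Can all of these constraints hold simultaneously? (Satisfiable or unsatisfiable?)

Satisfiable

One satisfying assignment is x1 = 6, x2 = 6, x3 = 9, x4 = 4.
For the less obvious constraints — constraint 1: x1 + x3 = 15; constraint 2: x1 + x4 = 10; constraint 4: x1 - x3 = -3 — and the others hold by inspection.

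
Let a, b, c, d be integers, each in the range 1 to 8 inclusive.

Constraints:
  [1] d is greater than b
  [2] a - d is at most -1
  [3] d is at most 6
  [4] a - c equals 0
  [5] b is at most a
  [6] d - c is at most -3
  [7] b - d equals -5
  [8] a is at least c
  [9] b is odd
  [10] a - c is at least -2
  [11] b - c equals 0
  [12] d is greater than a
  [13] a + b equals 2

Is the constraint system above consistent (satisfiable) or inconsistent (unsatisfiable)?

Constraints 2, 6, and 10 give d − a ≥ 1, a − c ≥ -2, c − d ≥ 3.
Adding all 3 inequalities: the left sides telescope to 0, and the right sides sum to 1 + (-2) + 3 = 2. So 0 ≥ 2, which is false.

Unsatisfiable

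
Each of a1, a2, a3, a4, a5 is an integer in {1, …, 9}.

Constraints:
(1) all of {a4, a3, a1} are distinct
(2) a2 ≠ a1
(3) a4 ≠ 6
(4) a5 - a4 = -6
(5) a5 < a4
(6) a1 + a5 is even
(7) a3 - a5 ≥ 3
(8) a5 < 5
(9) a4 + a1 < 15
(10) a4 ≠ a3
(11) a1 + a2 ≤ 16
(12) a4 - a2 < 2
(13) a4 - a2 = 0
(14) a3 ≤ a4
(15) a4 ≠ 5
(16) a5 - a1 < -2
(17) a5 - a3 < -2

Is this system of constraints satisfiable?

Satisfiable

Setting (a1, a2, a3, a4, a5) = (6, 8, 5, 8, 2) satisfies everything: constraint 4: a5 - a4 = -6; constraint 7: a3 - a5 = 3, and the others follow.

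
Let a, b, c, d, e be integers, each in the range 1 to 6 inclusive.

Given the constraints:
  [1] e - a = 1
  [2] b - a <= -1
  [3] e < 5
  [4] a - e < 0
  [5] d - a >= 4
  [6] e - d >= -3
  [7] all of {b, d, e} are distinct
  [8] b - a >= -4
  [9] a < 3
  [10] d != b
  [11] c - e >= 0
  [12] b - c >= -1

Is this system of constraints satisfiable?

Unsatisfiable

Constraints 2, 5, 6, 11, and 12 give d − a ≥ 4, a − b ≥ 1, b − c ≥ -1, c − e ≥ 0, e − d ≥ -3.
Adding all 5 inequalities: the left sides telescope to 0, and the right sides sum to 4 + 1 + (-1) + 0 + (-3) = 1. So 0 ≥ 1, which is false.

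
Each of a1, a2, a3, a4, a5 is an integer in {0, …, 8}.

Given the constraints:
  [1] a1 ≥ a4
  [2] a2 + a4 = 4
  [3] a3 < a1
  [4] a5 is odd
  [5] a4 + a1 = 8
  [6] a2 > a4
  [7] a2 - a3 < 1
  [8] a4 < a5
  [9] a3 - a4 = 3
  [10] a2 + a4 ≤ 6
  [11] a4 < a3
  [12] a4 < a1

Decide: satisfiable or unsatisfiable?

The assignment a1 = 7, a2 = 3, a3 = 4, a4 = 1, a5 = 7 works:
  constraint 2 holds since a2 + a4 = 4.
  constraint 5 holds since a4 + a1 = 8.
  constraint 7 holds since a2 - a3 = -1.
The rest check out directly.

Satisfiable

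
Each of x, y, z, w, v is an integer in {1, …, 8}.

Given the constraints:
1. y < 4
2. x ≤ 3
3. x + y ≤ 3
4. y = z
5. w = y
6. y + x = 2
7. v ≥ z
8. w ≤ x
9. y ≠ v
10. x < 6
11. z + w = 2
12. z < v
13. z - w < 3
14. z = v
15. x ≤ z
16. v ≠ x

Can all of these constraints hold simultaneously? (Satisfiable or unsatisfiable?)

From constraints 4 and 14, y = z = v, so y = v. But constraint 9 says y ≠ v. Contradiction.

Unsatisfiable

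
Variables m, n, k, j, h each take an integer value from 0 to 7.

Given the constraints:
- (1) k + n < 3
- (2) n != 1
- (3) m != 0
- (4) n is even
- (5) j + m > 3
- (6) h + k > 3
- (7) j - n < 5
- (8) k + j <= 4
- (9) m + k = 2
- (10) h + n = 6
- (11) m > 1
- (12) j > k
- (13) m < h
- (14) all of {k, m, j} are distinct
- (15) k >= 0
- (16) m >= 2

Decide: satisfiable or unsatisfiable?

Satisfiable

Try m = 2, n = 2, k = 0, j = 4, h = 4.
Check constraint 1: k + n = 2; constraint 5: j + m = 6; constraint 6: h + k = 4. The remaining constraints are straightforward to verify.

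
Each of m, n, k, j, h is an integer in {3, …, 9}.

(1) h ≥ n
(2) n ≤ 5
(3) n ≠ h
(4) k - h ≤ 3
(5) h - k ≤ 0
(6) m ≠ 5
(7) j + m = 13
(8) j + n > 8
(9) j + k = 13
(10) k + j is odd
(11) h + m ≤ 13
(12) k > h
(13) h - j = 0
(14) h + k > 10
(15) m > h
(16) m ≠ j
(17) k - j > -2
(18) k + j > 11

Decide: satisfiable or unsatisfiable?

Satisfiable

The assignment m = 7, n = 3, k = 7, j = 6, h = 6 works:
  constraint 4 holds since k - h = 1.
  constraint 5 holds since h - k = -1.
  constraint 7 holds since j + m = 13.
The rest check out directly.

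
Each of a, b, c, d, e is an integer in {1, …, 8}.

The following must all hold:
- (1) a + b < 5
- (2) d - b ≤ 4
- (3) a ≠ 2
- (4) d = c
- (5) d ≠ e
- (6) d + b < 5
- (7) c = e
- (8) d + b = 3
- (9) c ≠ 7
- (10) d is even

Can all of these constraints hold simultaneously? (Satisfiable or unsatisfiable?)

Unsatisfiable

From constraints 4 and 7, d = c = e, so d = e. But constraint 5 says d ≠ e. Contradiction.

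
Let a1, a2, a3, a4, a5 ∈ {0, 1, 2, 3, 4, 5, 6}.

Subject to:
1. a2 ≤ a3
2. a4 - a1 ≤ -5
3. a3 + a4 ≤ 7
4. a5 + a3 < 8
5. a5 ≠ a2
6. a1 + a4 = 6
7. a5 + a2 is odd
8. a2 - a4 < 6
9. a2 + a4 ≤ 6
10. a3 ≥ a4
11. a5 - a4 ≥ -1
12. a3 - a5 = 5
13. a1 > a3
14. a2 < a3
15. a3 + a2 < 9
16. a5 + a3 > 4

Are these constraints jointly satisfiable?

Satisfiable

One satisfying assignment is a1 = 6, a2 = 3, a3 = 5, a4 = 0, a5 = 0.
For the less obvious constraints — constraint 2: a4 - a1 = -6; constraint 3: a3 + a4 = 5 — and the others hold by inspection.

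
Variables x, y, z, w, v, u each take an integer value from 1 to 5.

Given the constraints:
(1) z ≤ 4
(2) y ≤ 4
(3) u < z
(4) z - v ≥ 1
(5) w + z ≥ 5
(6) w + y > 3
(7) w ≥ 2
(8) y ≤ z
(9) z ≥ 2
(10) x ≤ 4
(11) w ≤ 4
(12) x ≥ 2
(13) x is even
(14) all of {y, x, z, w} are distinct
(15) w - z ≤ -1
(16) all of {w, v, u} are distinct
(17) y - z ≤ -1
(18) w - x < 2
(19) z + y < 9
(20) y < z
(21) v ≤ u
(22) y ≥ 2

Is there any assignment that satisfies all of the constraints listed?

Constraints 1, 2, 7, 9, 10, 11, 12, and 22 confine each of y, x, z, w to the 3 values {2, …, 4}.
Constraint 14 requires all 4 of them to be distinct, but only 3 values are available — impossible by the pigeonhole principle.

Unsatisfiable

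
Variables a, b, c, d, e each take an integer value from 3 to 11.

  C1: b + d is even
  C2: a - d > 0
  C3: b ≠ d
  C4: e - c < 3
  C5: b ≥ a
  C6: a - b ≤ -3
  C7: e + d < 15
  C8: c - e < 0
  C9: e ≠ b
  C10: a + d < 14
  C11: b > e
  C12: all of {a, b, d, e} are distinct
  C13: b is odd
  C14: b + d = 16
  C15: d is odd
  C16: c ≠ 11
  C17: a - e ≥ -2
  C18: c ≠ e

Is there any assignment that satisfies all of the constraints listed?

Take a = 7, b = 11, c = 6, d = 5, e = 8. Then constraint 2: a - d = 2; constraint 4: e - c = 2; constraint 6: a - b = -4, and every other listed constraint is also met.

Satisfiable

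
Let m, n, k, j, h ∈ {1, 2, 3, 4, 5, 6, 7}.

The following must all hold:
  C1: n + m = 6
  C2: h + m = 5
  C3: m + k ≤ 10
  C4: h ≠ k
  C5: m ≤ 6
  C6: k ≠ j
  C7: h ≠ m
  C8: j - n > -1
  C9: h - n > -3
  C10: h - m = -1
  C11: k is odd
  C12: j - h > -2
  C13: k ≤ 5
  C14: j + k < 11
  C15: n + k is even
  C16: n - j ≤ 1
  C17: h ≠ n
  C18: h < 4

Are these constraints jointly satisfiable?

Take m = 3, n = 3, k = 5, j = 3, h = 2. Then constraint 1: n + m = 6; constraint 2: h + m = 5; constraint 3: m + k = 8, and every other listed constraint is also met.

Satisfiable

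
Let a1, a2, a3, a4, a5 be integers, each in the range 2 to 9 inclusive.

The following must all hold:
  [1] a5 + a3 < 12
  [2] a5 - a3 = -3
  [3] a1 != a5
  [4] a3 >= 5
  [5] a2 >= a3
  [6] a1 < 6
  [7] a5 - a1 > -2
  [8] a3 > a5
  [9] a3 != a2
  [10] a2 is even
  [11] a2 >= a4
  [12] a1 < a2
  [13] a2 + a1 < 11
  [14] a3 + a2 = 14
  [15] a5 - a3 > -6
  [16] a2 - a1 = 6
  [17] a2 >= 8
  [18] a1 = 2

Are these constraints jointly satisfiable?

Satisfiable

The assignment a1 = 2, a2 = 8, a3 = 6, a4 = 8, a5 = 3 works:
  constraint 1 holds since a5 + a3 = 9.
  constraint 2 holds since a5 - a3 = -3.
  constraint 7 holds since a5 - a1 = 1.
The rest check out directly.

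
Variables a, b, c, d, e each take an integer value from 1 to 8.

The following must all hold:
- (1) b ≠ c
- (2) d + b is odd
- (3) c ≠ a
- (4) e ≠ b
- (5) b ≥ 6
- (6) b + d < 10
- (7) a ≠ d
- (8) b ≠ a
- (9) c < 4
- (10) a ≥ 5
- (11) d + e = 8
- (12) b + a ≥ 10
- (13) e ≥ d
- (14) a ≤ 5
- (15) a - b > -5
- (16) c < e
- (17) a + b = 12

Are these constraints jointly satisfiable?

Try a = 5, b = 7, c = 2, d = 2, e = 6.
Check constraint 6: b + d = 9; constraint 11: d + e = 8; constraint 12: b + a = 12. The remaining constraints are straightforward to verify.

Satisfiable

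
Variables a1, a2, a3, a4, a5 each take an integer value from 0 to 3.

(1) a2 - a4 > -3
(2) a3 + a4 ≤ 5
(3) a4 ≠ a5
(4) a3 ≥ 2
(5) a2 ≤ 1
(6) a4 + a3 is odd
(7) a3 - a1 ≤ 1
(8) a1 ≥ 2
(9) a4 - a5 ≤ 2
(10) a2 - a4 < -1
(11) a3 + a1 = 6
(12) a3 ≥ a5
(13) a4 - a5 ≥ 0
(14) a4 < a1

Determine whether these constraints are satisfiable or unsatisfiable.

The assignment a1 = 3, a2 = 0, a3 = 3, a4 = 2, a5 = 1 works:
  constraint 1 holds since a2 - a4 = -2.
  constraint 2 holds since a3 + a4 = 5.
The rest check out directly.

Satisfiable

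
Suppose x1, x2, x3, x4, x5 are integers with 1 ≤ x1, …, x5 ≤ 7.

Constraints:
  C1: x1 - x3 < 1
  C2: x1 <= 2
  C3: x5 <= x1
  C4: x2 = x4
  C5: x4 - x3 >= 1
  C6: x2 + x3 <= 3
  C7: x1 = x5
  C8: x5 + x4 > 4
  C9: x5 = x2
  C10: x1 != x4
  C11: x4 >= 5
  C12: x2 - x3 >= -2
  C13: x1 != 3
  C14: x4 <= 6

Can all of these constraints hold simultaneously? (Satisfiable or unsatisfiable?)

Unsatisfiable

From constraints 4, 7, and 9, x1 = x5 = x2 = x4, so x1 = x4. But constraint 10 says x1 ≠ x4. Contradiction.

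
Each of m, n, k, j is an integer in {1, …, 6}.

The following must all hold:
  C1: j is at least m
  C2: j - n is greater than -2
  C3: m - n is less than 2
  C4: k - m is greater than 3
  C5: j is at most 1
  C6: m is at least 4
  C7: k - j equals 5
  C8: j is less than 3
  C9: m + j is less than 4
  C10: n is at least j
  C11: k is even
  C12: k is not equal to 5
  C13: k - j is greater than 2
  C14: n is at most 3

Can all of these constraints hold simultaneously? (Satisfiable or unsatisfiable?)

From constraint 6: m ≥ 4. From constraints 1 and 5: m ≤ j and j ≤ 1, so m ≤ 1. But 1 < 4, so no value of m works.

Unsatisfiable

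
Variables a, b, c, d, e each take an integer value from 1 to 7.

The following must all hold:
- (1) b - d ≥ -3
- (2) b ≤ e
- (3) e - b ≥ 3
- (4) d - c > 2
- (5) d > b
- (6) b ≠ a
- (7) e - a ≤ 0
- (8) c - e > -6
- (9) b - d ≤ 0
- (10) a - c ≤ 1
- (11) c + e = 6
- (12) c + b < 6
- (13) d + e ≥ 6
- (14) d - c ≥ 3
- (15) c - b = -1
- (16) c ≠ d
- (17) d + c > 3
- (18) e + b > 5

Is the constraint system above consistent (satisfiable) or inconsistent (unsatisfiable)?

Constraints 1, 3, 7, 10, and 14 give d − c ≥ 3, c − a ≥ -1, a − e ≥ 0, e − b ≥ 3, b − d ≥ -3.
Adding all 5 inequalities: the left sides telescope to 0, and the right sides sum to 3 + (-1) + 0 + 3 + (-3) = 2. So 0 ≥ 2, which is false.

Unsatisfiable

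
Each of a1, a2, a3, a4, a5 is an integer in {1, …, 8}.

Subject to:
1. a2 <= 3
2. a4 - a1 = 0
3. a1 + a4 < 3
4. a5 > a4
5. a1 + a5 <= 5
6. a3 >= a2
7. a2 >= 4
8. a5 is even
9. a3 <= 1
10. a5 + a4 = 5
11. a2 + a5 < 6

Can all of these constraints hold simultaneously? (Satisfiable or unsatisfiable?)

Unsatisfiable

From constraints 6 and 7: a3 ≥ a2 and a2 ≥ 4, so a3 ≥ 4. From constraint 9: a3 ≤ 1. But 1 < 4, so no value of a3 works.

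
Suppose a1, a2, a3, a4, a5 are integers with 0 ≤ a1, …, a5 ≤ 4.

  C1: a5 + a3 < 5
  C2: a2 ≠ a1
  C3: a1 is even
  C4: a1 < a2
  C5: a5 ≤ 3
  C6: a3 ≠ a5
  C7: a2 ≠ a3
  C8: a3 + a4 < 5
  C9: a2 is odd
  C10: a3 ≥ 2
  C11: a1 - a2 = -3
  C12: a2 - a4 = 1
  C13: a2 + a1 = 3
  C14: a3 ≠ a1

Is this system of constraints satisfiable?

Satisfiable

Take a1 = 0, a2 = 3, a3 = 2, a4 = 2, a5 = 0. Then constraint 1: a5 + a3 = 2; constraint 8: a3 + a4 = 4, and every other listed constraint is also met.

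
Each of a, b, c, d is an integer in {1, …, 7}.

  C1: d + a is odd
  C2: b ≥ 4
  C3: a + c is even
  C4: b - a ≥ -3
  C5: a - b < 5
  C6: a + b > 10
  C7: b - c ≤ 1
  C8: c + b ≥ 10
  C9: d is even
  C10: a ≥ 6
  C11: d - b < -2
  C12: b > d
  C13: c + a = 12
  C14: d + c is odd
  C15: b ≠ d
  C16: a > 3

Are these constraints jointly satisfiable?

Take a = 7, b = 5, c = 5, d = 2. Then constraint 4: b - a = -2; constraint 5: a - b = 2, and every other listed constraint is also met.

Satisfiable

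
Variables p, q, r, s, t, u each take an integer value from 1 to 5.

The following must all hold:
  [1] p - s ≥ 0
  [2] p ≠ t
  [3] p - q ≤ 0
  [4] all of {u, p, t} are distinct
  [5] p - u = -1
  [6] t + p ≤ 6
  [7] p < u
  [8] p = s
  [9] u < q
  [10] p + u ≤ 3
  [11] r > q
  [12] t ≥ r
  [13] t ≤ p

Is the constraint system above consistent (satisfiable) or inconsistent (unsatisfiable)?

Constraints 7, 9, 11, 12, and 13 give u < q, q < r, r ≤ t, t ≤ p, p < u. Chaining: u < q < r ≤ t ≤ p < u, which forces u < u — impossible.

Unsatisfiable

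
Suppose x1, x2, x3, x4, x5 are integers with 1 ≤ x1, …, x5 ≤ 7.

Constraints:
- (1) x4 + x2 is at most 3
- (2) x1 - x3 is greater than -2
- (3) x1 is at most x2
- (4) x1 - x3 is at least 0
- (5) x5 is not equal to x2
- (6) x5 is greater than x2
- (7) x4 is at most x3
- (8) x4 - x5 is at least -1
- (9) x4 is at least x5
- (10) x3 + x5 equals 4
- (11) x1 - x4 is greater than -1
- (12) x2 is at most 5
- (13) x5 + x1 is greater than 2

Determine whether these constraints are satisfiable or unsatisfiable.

Unsatisfiable

Constraints 3, 4, 6, 7, and 9 give x3 ≤ x1, x1 ≤ x2, x2 < x5, x5 ≤ x4, x4 ≤ x3. Chaining: x3 ≤ x1 ≤ x2 < x5 ≤ x4 ≤ x3, which forces x3 < x3 — impossible.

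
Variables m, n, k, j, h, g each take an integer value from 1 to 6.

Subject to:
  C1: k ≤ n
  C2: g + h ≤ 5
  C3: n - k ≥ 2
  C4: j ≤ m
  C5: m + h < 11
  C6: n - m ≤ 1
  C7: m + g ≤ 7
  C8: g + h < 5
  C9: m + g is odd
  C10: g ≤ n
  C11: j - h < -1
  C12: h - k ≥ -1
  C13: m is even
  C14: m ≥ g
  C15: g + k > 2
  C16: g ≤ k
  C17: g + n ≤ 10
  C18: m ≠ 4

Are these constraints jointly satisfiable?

Setting (m, n, k, j, h, g) = (6, 6, 2, 1, 3, 1) satisfies everything: constraint 2: g + h = 4; constraint 3: n - k = 4, and the others follow.

Satisfiable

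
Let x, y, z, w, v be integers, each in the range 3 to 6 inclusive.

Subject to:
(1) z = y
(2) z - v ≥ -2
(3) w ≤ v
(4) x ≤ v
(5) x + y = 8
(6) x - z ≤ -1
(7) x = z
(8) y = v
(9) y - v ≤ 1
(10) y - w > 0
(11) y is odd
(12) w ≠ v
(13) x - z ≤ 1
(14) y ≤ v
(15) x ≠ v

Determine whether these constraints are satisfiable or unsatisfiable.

Unsatisfiable

From constraints 1, 7, and 8, x = z = y = v, so x = v. But constraint 15 says x ≠ v. Contradiction.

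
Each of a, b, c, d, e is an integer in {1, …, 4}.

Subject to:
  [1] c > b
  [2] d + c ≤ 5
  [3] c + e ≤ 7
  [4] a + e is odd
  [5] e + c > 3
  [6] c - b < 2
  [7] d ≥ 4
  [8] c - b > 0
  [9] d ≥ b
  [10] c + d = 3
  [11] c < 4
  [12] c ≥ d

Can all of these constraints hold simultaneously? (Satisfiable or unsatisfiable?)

From constraints 7 and 12: c ≥ d and d ≥ 4, so c ≥ 4. From constraint 11: c ≤ 3. But 3 < 4, so no value of c works.

Unsatisfiable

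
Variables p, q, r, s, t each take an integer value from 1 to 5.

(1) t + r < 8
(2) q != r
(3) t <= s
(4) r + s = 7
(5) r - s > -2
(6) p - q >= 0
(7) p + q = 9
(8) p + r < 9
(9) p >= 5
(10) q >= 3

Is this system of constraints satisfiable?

Satisfiable

One satisfying assignment is p = 5, q = 4, r = 3, s = 4, t = 4.
For the less obvious constraints — constraint 1: t + r = 7; constraint 4: r + s = 7 — and the others hold by inspection.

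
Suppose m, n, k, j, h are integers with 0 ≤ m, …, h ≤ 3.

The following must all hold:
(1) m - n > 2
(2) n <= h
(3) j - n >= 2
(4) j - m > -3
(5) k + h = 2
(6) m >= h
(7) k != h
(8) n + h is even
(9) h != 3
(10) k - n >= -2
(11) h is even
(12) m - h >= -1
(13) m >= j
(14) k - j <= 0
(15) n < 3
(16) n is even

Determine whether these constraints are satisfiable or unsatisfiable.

The assignment m = 3, n = 0, k = 0, j = 3, h = 2 works:
  constraint 1 holds since m - n = 3.
  constraint 3 holds since j - n = 3.
The rest check out directly.

Satisfiable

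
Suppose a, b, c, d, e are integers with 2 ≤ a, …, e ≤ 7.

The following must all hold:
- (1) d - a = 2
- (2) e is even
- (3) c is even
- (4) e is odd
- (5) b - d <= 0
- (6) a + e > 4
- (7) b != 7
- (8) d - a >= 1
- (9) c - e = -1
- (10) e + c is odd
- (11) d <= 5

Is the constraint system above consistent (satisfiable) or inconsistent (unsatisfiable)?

Constraint 2 makes e even and constraint 3 makes c even, so e + c must be even. Constraint 10 says e + c is odd — contradiction.

Unsatisfiable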